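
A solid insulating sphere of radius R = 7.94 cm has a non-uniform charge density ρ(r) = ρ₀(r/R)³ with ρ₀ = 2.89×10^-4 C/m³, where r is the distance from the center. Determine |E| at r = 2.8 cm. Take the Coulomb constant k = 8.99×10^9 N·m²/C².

6.68e3 N/C

Take a concentric spherical Gaussian surface of radius r = 2.8 cm (r < R).
Integrate the density: Q_enc = 4π ∫₀^r ρ₀(r'/R)^3 r'² dr' = 4πρ₀ r^6/(6·R³) = 5.827×10^-10 C.
Since E is radial and uniform over the Gaussian sphere, Φ = E·4πr² = Q_enc/ε₀.
E = k|Q_enc|/r² = (8.99×10^9)(5.827e-10)/(0.028)² = 6.68e3 N/C.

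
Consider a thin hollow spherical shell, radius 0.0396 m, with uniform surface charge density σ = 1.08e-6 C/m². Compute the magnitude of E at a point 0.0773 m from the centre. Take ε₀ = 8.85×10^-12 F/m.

3.20e4 V/m

By spherical symmetry E is radial; choose a Gaussian sphere of radius r = 0.0773 m (r > 0.0396 m).
The entire shell is enclosed: Q_enc = σ·4πR² = (1.08e-6)·4π·(0.0396)² = 2.128×10^-8 C.
Gauss's law: E·4πr² = Q_enc/ε₀.
E = |Q_enc|/(4πε₀r²) = (2.128×10^-8)/(4π·8.85×10^-12·(0.0773)²) = 3.20×10^4 N/C.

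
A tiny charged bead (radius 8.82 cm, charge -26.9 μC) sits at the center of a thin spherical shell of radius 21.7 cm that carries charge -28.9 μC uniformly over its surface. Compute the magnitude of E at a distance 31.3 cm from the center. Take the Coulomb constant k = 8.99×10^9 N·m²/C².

Take a concentric spherical Gaussian surface of radius r = 31.3 cm (r > 21.7 cm, enclosing both).
Q_enc = (-26.9 μC) + (-28.9 μC) = -5.58×10^-5 C.
Gauss's law: E·4πr² = Q_enc/ε₀.
E = k|Q_enc|/r² = (8.99×10^9)(5.58e-5)/(0.313)² = 5.12e6 N/C.

E ≈ 5.12×10^6 V/m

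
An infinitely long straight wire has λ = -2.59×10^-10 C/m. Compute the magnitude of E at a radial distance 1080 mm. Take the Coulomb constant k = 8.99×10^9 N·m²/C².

Take a coaxial cylindrical Gaussian surface of radius r = 1080 mm and length L.
Q_enc = λL, so λ_enc = -2.59e-10 C/m.
Applying ∮E·dA = Q_enc/ε₀ with the end caps contributing no flux:
E = 2k|λ_enc|/r = 2(8.99×10^9)(2.59e-10)/(1.08) = 4.31 N/C.

|E| = 4.31 V/m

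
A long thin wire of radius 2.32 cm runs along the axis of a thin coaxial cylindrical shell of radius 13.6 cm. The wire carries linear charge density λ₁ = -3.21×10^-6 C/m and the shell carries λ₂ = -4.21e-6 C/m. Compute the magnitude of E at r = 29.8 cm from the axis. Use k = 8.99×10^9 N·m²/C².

Take a coaxial cylindrical Gaussian surface of radius r = 29.8 cm and length L (r > 13.6 cm, enclosing both).
λ_enc = λ₁ + λ₂ = (-3.21e-6) + (-4.21e-6) = -7.42×10^-6 C/m.
Since E is radial and uniform over the curved surface, Φ = E·2πrL = Q_enc/ε₀ = λ_enc L/ε₀.
E = 2k|λ_enc|/r = 2(8.99×10^9)(7.42×10^-6)/(0.298) = 4.48×10^5 N/C.

|E| = 4.48×10^5 N/C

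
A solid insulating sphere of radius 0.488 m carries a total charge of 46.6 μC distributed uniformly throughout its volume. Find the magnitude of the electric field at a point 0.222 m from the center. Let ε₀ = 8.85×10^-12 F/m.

E = 8.00×10^5 N/C

Symmetry ⇒ E = E(r) r̂. Gaussian sphere of radius r = 0.222 m (r < R).
For a uniform sphere the enclosed fraction is (r/R)³, so Q_enc = (46.6 μC)(0.222/0.488)³ = 4.387×10^-6 C.
Since E is radial and uniform over the Gaussian sphere, Φ = E·4πr² = Q_enc/ε₀.
E = |Q_enc|/(4πε₀r²) = (4.387e-6)/(4π·8.85×10^-12·(0.222)²) = 8.00e5 N/C.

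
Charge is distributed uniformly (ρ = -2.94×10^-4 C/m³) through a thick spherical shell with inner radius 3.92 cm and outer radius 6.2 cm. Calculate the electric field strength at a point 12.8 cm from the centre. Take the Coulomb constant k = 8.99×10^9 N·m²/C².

Use a concentric Gaussian sphere at r = 12.8 cm (r > 6.2 cm, enclosing the whole shell).
Q_enc = ρ·(4π/3)(b³ − a³) = (-2.94×10^-4)·(4π/3)·((0.062)³ − (0.0392)³) = -2.193×10^-7 C.
Gauss's law: E·4πr² = Q_enc/ε₀.
E = k|Q_enc|/r² = (8.99×10^9)(2.193×10^-7)/(0.128)² = 1.20×10^5 N/C.

1.20e5 V/m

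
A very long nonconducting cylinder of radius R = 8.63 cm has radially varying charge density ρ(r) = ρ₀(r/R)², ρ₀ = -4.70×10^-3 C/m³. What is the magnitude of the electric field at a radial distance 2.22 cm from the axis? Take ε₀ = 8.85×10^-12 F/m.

|E| = 1.95×10^5 N/C

Choose a coaxial cylinder of radius r = 2.22 cm (arbitrary length L) as the Gaussian surface (r < R).
λ_enc = ∫₀^r ρ(r')·2πr' dr' = (2πρ₀/R²)·r^4/4 = -2.408×10^-7 C/m.
Applying ∮E·dA = Q_enc/ε₀ with the end caps contributing no flux:
E = |λ_enc|/(2πε₀r) = (2.408e-7)/(2π·8.85×10^-12·0.0222) = 1.95×10^5 N/C.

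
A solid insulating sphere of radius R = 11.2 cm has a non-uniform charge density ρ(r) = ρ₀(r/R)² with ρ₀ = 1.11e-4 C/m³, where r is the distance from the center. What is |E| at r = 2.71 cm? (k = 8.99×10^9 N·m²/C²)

|E| = 3.98×10^3 V/m

Take a concentric spherical Gaussian surface of radius r = 2.71 cm (r < R).
Integrate the density: Q_enc = 4π ∫₀^r ρ₀(r'/R)^2 r'² dr' = 4πρ₀ r^5/(5·R²) = 3.251×10^-10 C.
By Gauss's law, ∮E·dA = E·4πr² = Q_enc/ε₀.
E = k|Q_enc|/r² = (8.99×10^9)(3.251e-10)/(0.0271)² = 3.98e3 N/C.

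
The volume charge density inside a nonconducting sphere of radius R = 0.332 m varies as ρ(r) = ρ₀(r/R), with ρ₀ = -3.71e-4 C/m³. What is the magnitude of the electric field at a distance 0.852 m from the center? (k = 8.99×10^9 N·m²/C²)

|E| = 5.28×10^5 N/C

By spherical symmetry E is radial; choose a Gaussian sphere of radius r = 0.852 m (r > R, all charge enclosed).
Q_enc = 4π ∫₀^R ρ₀(r'/R)^1 r'² dr' = 4πρ₀R³/4 = -4.265×10^-5 C.
Applying ∮E·dA = Q_enc/ε₀ with Φ = E(4πr²):
E = k|Q_enc|/r² = (8.99×10^9)(4.265×10^-5)/(0.852)² = 5.28e5 N/C.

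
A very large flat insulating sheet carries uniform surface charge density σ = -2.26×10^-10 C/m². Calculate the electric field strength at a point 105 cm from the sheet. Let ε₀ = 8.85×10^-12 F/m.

By planar symmetry E is perpendicular to the sheet and uniform; use a Gaussian pillbox with flat faces of area A on each side of the sheet.
Flux Φ = 2EA and Q_enc = σA, so 2EA = σA/ε₀ ⇒ E = |σ|/(2ε₀), independent of distance.
E = |σ|/(2ε₀) = (2.26×10^-10)/(2·8.85×10^-12) = 12.8 N/C.

12.8 N/C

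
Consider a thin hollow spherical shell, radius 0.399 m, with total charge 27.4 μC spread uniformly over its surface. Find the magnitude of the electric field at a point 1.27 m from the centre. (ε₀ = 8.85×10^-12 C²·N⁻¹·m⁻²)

Symmetry ⇒ E = E(r) r̂. Gaussian sphere of radius r = 1.27 m (r > 0.399 m).
The entire shell is enclosed: Q_enc = 2.74×10^-5 C.
Gauss's law: E·4πr² = Q_enc/ε₀.
E = |Q_enc|/(4πε₀r²) = (2.74×10^-5)/(4π·8.85×10^-12·(1.27)²) = 1.53×10^5 N/C.

|E| = 1.53×10^5 N/C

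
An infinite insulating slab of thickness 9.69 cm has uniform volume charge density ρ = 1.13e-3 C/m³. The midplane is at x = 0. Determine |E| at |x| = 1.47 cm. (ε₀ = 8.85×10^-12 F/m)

By symmetry E is perpendicular to the slab. A Gaussian pillbox from −1.47 cm to +1.47 cm (face area A) lies entirely within the slab.
Q_enc = ρ·(2x)·A and flux = 2EA, so 2EA = 2ρxA/ε₀ ⇒ E = |ρ|x/ε₀.
E = (1.13×10^-3)(0.0147)/(8.85×10^-12) = 1.88e6 N/C.

E = 1.88×10^6 N/C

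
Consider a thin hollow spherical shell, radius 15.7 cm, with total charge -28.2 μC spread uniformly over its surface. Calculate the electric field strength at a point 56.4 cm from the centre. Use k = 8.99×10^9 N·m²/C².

|E| = 7.97×10^5 V/m

By spherical symmetry E is radial; choose a Gaussian sphere of radius r = 56.4 cm (r > 15.7 cm).
The entire shell is enclosed: Q_enc = -2.82e-5 C.
Applying ∮E·dA = Q_enc/ε₀ with Φ = E(4πr²):
E = k|Q_enc|/r² = (8.99×10^9)(2.82e-5)/(0.564)² = 7.97×10^5 N/C.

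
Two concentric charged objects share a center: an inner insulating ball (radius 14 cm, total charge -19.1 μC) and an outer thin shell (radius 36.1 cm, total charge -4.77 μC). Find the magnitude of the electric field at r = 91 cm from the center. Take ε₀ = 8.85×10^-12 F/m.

|E| ≈ 2.59×10^5 V/m

Take a concentric spherical Gaussian surface of radius r = 91 cm (r > 36.1 cm, enclosing both).
Q_enc = (-19.1 μC) + (-4.77 μC) = -2.387×10^-5 C.
Since E is radial and uniform over the Gaussian sphere, Φ = E·4πr² = Q_enc/ε₀.
E = |Q_enc|/(4πε₀r²) = (2.387×10^-5)/(4π·8.85×10^-12·(0.91)²) = 2.59e5 N/C.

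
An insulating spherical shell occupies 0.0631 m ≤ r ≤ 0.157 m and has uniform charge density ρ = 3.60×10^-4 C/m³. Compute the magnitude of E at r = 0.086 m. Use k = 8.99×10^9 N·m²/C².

Use a concentric Gaussian sphere at r = 0.086 m (within the shell material, 0.0631 m < r < 0.157 m).
Enclosed charge is the volume from a to r: Q_enc = (4π/3)ρ(r³ − a³) = 5.803×10^-7 C.
By Gauss's law, ∮E·dA = E·4πr² = Q_enc/ε₀.
E = k|Q_enc|/r² = (8.99×10^9)(5.803×10^-7)/(0.086)² = 7.05×10^5 N/C.

|E| ≈ 7.05×10^5 N/C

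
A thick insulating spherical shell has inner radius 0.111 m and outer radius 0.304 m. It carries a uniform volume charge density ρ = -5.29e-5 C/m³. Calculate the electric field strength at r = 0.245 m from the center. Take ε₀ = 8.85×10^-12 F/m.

By spherical symmetry E is radial; choose a Gaussian sphere of radius r = 0.245 m (within the shell material, 0.111 m < r < 0.304 m).
Only the shell between 0.111 m and r is enclosed: Q_enc = ρ·(4π/3)(r³ − a³) = (-5.29×10^-5)·(4π/3)·((0.245)³ − (0.111)³) = -2.956×10^-6 C.
By Gauss's law, ∮E·dA = E·4πr² = Q_enc/ε₀.
E = |Q_enc|/(4πε₀r²) = (2.956×10^-6)/(4π·8.85×10^-12·(0.245)²) = 4.43×10^5 N/C.

|E| ≈ 4.43×10^5 N/C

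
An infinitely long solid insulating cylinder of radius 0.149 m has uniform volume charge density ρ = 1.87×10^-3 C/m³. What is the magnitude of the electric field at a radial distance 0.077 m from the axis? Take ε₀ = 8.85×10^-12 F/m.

8.14×10^6 N/C

Take a coaxial cylindrical Gaussian surface of radius r = 0.077 m and length L (r < R).
Enclosed charge per unit length: λ_enc = ρ·πr² = (1.87×10^-3)π(0.077)² = 3.483e-5 C/m.
Since E is radial and uniform over the curved surface, Φ = E·2πrL = Q_enc/ε₀ = λ_enc L/ε₀.
E = |λ_enc|/(2πε₀r) = (3.483×10^-5)/(2π·8.85×10^-12·0.077) = 8.14e6 N/C.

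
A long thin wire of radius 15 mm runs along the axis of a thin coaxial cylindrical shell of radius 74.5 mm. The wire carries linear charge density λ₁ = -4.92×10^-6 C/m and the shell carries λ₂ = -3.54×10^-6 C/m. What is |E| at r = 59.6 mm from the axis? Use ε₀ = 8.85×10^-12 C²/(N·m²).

Take a coaxial cylindrical Gaussian surface of radius r = 59.6 mm and length L (between the conductors, 15 mm < r < 74.5 mm).
The shell at 74.5 mm lies outside the Gaussian surface, so λ_enc = λ₁ = -4.92×10^-6 C/m.
Gauss's law: E·2πrL = λ_enc L/ε₀.
E = |λ_enc|/(2πε₀r) = (4.92×10^-6)/(2π·8.85×10^-12·0.0596) = 1.48×10^6 N/C.

|E| ≈ 1.48×10^6 N/C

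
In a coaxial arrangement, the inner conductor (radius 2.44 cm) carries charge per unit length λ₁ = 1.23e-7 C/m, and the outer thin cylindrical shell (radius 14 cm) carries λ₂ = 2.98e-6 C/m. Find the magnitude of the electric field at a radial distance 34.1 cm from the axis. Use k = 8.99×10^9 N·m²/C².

E ≈ 1.64×10^5 N/C

Coaxial Gaussian cylinder, radius r = 34.1 cm, length L (r > 14 cm, enclosing both).
λ_enc = λ₁ + λ₂ = (1.23×10^-7) + (2.98×10^-6) = 3.103×10^-6 C/m.
Since E is radial and uniform over the curved surface, Φ = E·2πrL = Q_enc/ε₀ = λ_enc L/ε₀.
E = 2k|λ_enc|/r = 2(8.99×10^9)(3.103e-6)/(0.341) = 1.64e5 N/C.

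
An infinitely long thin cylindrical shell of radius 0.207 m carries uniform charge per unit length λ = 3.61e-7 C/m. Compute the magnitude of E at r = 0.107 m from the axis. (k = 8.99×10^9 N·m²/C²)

By cylindrical symmetry E is radial; use a coaxial Gaussian cylinder of radius 0.107 m and length L (r < 0.207 m, inside the shell).
All the surface charge lies outside this cylinder: Q_enc = 0, hence E = 0.

E = 0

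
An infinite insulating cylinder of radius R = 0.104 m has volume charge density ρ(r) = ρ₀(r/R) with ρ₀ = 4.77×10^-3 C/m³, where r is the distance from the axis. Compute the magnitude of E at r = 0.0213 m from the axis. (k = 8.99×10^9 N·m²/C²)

Coaxial Gaussian cylinder, radius r = 0.0213 m, length L (r < R).
λ_enc = ∫₀^r ρ(r')·2πr' dr' = (2πρ₀/R)·r^3/3 = 9.283×10^-7 C/m.
Since E is radial and uniform over the curved surface, Φ = E·2πrL = Q_enc/ε₀ = λ_enc L/ε₀.
E = 2k|λ_enc|/r = 2(8.99×10^9)(9.283×10^-7)/(0.0213) = 7.84×10^5 N/C.

|E| = 7.84×10^5 N/C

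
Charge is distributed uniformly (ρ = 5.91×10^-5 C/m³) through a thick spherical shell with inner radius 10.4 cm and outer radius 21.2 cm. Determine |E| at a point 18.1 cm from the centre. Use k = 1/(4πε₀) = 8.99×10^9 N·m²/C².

|E| ≈ 3.26e5 N/C

Take a concentric spherical Gaussian surface of radius r = 18.1 cm (within the shell material, 10.4 cm < r < 21.2 cm).
Enclosed charge is the volume from a to r: Q_enc = (4π/3)ρ(r³ − a³) = 1.189×10^-6 C.
Since E is radial and uniform over the Gaussian sphere, Φ = E·4πr² = Q_enc/ε₀.
E = k|Q_enc|/r² = (8.99×10^9)(1.189×10^-6)/(0.181)² = 3.26×10^5 N/C.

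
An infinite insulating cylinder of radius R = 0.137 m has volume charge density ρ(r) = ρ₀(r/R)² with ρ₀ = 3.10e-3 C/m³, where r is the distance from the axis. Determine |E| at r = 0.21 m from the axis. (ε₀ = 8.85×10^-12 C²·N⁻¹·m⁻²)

|E| ≈ 7.83×10^6 N/C

By cylindrical symmetry E is radial; use a coaxial Gaussian cylinder of radius 0.21 m and length L (r > R, full charge per length enclosed).
λ_enc = 2π ∫₀^R ρ₀(r'/R)^2 r' dr' = 2πρ₀R²/4 = 9.14×10^-5 C/m.
Since E is radial and uniform over the curved surface, Φ = E·2πrL = Q_enc/ε₀ = λ_enc L/ε₀.
E = |λ_enc|/(2πε₀r) = (9.14×10^-5)/(2π·8.85×10^-12·0.21) = 7.83×10^6 N/C.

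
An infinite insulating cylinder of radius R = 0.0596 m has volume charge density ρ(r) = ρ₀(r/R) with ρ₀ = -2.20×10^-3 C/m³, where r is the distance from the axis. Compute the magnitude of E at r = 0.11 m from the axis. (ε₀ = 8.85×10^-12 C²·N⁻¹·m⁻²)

Coaxial Gaussian cylinder, radius r = 0.11 m, length L (r > R, full charge per length enclosed).
λ_enc = 2π ∫₀^R ρ₀(r'/R)^1 r' dr' = 2πρ₀R²/3 = -1.637×10^-5 C/m.
Applying ∮E·dA = Q_enc/ε₀ with the end caps contributing no flux:
E = |λ_enc|/(2πε₀r) = (1.637×10^-5)/(2π·8.85×10^-12·0.11) = 2.68×10^6 N/C.

|E| = 2.68×10^6 N/C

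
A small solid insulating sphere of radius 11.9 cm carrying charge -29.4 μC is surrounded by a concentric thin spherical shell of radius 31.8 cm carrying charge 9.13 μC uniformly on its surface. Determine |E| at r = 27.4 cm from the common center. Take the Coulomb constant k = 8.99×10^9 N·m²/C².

Use a concentric Gaussian sphere at r = 27.4 cm (between the bodies, 11.9 cm < r < 31.8 cm).
The shell at 31.8 cm lies outside the Gaussian surface, so Q_enc = -29.4 μC = -2.94×10^-5 C.
By Gauss's law, ∮E·dA = E·4πr² = Q_enc/ε₀.
E = k|Q_enc|/r² = (8.99×10^9)(2.94×10^-5)/(0.274)² = 3.52×10^6 N/C.

E ≈ 3.52e6 V/m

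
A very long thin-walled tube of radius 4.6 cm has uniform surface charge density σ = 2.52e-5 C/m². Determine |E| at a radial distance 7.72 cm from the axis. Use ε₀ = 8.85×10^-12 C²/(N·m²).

Coaxial Gaussian cylinder, radius r = 7.72 cm, length L (r > 4.6 cm).
The whole shell is enclosed: λ_enc = σ·2πR = (2.52e-5)·2π·(0.046) = 7.283×10^-6 C/m.
Since E is radial and uniform over the curved surface, Φ = E·2πrL = Q_enc/ε₀ = λ_enc L/ε₀.
E = |λ_enc|/(2πε₀r) = (7.283×10^-6)/(2π·8.85×10^-12·0.0772) = 1.70×10^6 N/C.

E = 1.70×10^6 N/C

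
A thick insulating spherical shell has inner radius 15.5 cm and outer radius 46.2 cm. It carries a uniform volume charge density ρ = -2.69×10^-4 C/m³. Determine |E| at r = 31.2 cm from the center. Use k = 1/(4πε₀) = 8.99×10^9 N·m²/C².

|E| = 2.77×10^6 V/m

Take a concentric spherical Gaussian surface of radius r = 31.2 cm (within the shell material, 15.5 cm < r < 46.2 cm).
Enclosed charge is the volume from a to r: Q_enc = (4π/3)ρ(r³ − a³) = -3.003e-5 C.
Gauss's law: E·4πr² = Q_enc/ε₀.
E = k|Q_enc|/r² = (8.99×10^9)(3.003×10^-5)/(0.312)² = 2.77×10^6 N/C.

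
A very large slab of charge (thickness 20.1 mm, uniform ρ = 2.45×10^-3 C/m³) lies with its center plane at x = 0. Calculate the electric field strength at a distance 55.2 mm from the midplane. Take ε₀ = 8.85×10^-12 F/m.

The point |x| = 55.2 mm lies outside the slab (half-thickness 0.01005 m). A symmetric pillbox spanning the full slab encloses Q_enc = ρ·d·A.
Flux = 2EA ⇒ E = |ρ|d/(2ε₀), independent of distance outside.
E = (2.45×10^-3)(0.0201)/(2·8.85×10^-12) = 2.78e6 N/C.

E = 2.78e6 N/C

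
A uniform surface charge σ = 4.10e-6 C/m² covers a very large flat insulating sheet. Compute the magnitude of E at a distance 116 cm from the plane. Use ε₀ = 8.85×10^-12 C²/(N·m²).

By planar symmetry E is perpendicular to the sheet and uniform; use a Gaussian pillbox with flat faces of area A on each side of the sheet.
Only the two end caps contribute flux: Φ = 2EA. With Q_enc = σA, Gauss's law gives E = |σ|/(2ε₀).
E = |σ|/(2ε₀) = (4.10e-6)/(2·8.85×10^-12) = 2.32×10^5 N/C.

E ≈ 2.32×10^5 N/C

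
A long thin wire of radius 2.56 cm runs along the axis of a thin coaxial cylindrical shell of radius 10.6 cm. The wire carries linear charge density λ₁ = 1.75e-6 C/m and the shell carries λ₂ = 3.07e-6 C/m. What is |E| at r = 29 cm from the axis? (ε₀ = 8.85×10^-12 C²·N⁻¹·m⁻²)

By cylindrical symmetry E is radial; use a coaxial Gaussian cylinder of radius 29 cm and length L (r > 10.6 cm, enclosing both).
λ_enc = λ₁ + λ₂ = (1.75×10^-6) + (3.07×10^-6) = 4.82e-6 C/m.
Gauss's law: E·2πrL = λ_enc L/ε₀.
E = |λ_enc|/(2πε₀r) = (4.82×10^-6)/(2π·8.85×10^-12·0.29) = 2.99×10^5 N/C.

|E| ≈ 2.99×10^5 N/C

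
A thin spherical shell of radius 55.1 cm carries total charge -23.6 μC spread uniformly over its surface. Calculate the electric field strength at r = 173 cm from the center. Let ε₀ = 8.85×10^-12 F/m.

E = 7.09×10^4 N/C

Symmetry ⇒ E = E(r) r̂. Gaussian sphere of radius r = 173 cm (r > 55.1 cm).
The entire shell is enclosed: Q_enc = -2.36×10^-5 C.
Applying ∮E·dA = Q_enc/ε₀ with Φ = E(4πr²):
E = |Q_enc|/(4πε₀r²) = (2.36×10^-5)/(4π·8.85×10^-12·(1.73)²) = 7.09×10^4 N/C.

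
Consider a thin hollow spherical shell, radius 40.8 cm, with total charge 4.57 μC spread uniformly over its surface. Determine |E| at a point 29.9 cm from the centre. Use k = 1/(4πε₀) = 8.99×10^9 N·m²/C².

|E| = 0 N/C

Symmetry ⇒ E = E(r) r̂. Gaussian sphere of radius r = 29.9 cm (inside the shell, r < 40.8 cm).
All the charge is outside the Gaussian surface: Q_enc = 0, hence E = 0 everywhere inside the shell.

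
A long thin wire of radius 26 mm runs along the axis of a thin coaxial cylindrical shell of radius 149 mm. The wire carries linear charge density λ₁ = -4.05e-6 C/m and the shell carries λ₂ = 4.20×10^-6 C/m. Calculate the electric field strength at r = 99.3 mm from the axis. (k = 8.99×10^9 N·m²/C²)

E ≈ 7.33×10^5 N/C

By cylindrical symmetry E is radial; use a coaxial Gaussian cylinder of radius 99.3 mm and length L (between the conductors, 26 mm < r < 149 mm).
The shell at 149 mm lies outside the Gaussian surface, so λ_enc = λ₁ = -4.05e-6 C/m.
Applying ∮E·dA = Q_enc/ε₀ with the end caps contributing no flux:
E = 2k|λ_enc|/r = 2(8.99×10^9)(4.05e-6)/(0.0993) = 7.33×10^5 N/C.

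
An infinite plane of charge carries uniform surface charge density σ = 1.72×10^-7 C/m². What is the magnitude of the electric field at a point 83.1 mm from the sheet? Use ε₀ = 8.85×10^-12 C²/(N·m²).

By planar symmetry E is perpendicular to the sheet and uniform; use a Gaussian pillbox with flat faces of area A on each side of the sheet.
Flux Φ = 2EA and Q_enc = σA, so 2EA = σA/ε₀ ⇒ E = |σ|/(2ε₀), independent of distance.
E = |σ|/(2ε₀) = (1.72×10^-7)/(2·8.85×10^-12) = 9.72×10^3 N/C.

E = 9.72×10^3 N/C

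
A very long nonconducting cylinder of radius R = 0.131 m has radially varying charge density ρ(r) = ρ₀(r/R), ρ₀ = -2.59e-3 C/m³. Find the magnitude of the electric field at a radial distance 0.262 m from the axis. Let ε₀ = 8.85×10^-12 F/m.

E ≈ 6.39×10^6 V/m

By cylindrical symmetry E is radial; use a coaxial Gaussian cylinder of radius 0.262 m and length L (r > R, full charge per length enclosed).
λ_enc = 2π ∫₀^R ρ₀(r'/R)^1 r' dr' = 2πρ₀R²/3 = -9.309×10^-5 C/m.
Since E is radial and uniform over the curved surface, Φ = E·2πrL = Q_enc/ε₀ = λ_enc L/ε₀.
E = |λ_enc|/(2πε₀r) = (9.309e-5)/(2π·8.85×10^-12·0.262) = 6.39×10^6 N/C.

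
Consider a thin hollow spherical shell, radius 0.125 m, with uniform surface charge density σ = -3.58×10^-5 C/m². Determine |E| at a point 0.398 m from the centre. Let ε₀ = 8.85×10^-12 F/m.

Take a concentric spherical Gaussian surface of radius r = 0.398 m (r > 0.125 m).
The entire shell is enclosed: Q_enc = σ·4πR² = (-3.58e-5)·4π·(0.125)² = -7.029e-6 C.
Gauss's law: E·4πr² = Q_enc/ε₀.
E = |Q_enc|/(4πε₀r²) = (7.029e-6)/(4π·8.85×10^-12·(0.398)²) = 3.99×10^5 N/C.

|E| = 3.99×10^5 N/C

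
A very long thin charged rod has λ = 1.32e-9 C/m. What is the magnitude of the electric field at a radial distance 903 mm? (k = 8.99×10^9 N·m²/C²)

|E| = 26.3 V/m

Choose a coaxial cylinder of radius r = 903 mm (arbitrary length L) as the Gaussian surface.
Q_enc = λL, so λ_enc = 1.32×10^-9 C/m.
Gauss's law: E·2πrL = λ_enc L/ε₀.
E = 2k|λ_enc|/r = 2(8.99×10^9)(1.32×10^-9)/(0.903) = 26.3 N/C.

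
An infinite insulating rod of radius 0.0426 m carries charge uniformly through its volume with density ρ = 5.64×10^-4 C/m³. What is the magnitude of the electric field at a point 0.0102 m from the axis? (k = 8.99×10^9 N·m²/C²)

3.25×10^5 N/C

By cylindrical symmetry E is radial; use a coaxial Gaussian cylinder of radius 0.0102 m and length L (r < R).
Charge inside radius r per length L is ρ·πr²·L, so λ_enc = ρπr² = 1.843×10^-7 C/m.
By Gauss's law (flux through the curved wall only), E·2πrL = λ_enc L/ε₀.
E = 2k|λ_enc|/r = 2(8.99×10^9)(1.843e-7)/(0.0102) = 3.25×10^5 N/C.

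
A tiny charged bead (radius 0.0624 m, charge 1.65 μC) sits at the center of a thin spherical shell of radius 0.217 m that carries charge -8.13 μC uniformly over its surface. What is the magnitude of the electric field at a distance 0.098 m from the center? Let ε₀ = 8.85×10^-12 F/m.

|E| ≈ 1.54×10^6 V/m

Symmetry ⇒ E = E(r) r̂. Gaussian sphere of radius r = 0.098 m (between the bodies, 0.0624 m < r < 0.217 m).
The shell at 0.217 m lies outside the Gaussian surface, so Q_enc = 1.65 μC = 1.65e-6 C.
Since E is radial and uniform over the Gaussian sphere, Φ = E·4πr² = Q_enc/ε₀.
E = |Q_enc|/(4πε₀r²) = (1.65×10^-6)/(4π·8.85×10^-12·(0.098)²) = 1.54×10^6 N/C.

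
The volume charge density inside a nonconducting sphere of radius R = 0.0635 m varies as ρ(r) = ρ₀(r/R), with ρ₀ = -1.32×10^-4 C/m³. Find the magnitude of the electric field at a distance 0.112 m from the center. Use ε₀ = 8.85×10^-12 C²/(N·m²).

|E| = 7.61×10^4 V/m

By spherical symmetry E is radial; choose a Gaussian sphere of radius r = 0.112 m (r > R, all charge enclosed).
Q_enc = 4π ∫₀^R ρ₀(r'/R)^1 r'² dr' = 4πρ₀R³/4 = -1.062×10^-7 C.
Applying ∮E·dA = Q_enc/ε₀ with Φ = E(4πr²):
E = |Q_enc|/(4πε₀r²) = (1.062×10^-7)/(4π·8.85×10^-12·(0.112)²) = 7.61×10^4 N/C.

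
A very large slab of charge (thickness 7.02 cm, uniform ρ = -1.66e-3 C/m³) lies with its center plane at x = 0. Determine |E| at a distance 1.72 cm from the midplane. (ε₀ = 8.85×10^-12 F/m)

By symmetry E is perpendicular to the slab. A Gaussian pillbox from −1.72 cm to +1.72 cm (face area A) lies entirely within the slab.
Q_enc = ρ·(2x)·A and flux = 2EA, so 2EA = 2ρxA/ε₀ ⇒ E = |ρ|x/ε₀.
E = (1.66×10^-3)(0.0172)/(8.85×10^-12) = 3.23×10^6 N/C.

E ≈ 3.23×10^6 N/C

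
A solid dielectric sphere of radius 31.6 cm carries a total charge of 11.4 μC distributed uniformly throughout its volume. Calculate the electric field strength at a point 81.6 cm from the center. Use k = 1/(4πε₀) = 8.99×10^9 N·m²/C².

Take a concentric spherical Gaussian surface of radius r = 81.6 cm (r > R, so the entire charge is enclosed).
Q_enc = 11.4 μC = 1.14×10^-5 C.
By Gauss's law, ∮E·dA = E·4πr² = Q_enc/ε₀.
E = k|Q_enc|/r² = (8.99×10^9)(1.14e-5)/(0.816)² = 1.54×10^5 N/C.

|E| ≈ 1.54×10^5 N/C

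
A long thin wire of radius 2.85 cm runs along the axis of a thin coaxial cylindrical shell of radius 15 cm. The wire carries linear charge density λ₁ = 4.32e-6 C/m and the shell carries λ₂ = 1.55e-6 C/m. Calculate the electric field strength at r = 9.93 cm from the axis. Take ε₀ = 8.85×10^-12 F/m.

Choose a coaxial cylinder of radius r = 9.93 cm (arbitrary length L) as the Gaussian surface (between the conductors, 2.85 cm < r < 15 cm).
Only the inner wire is enclosed; the outer shell contributes nothing inside itself. λ_enc = λ₁ = 4.32e-6 C/m.
Gauss's law: E·2πrL = λ_enc L/ε₀.
E = |λ_enc|/(2πε₀r) = (4.32e-6)/(2π·8.85×10^-12·0.0993) = 7.82×10^5 N/C.

|E| ≈ 7.82×10^5 V/m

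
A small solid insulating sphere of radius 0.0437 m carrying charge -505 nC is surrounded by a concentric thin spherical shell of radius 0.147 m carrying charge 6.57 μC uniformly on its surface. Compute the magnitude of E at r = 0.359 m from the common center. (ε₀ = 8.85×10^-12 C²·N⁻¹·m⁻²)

By spherical symmetry E is radial; choose a Gaussian sphere of radius r = 0.359 m (r > 0.147 m, enclosing both).
Q_enc = (-505 nC) + (6.57 μC) = 6.065×10^-6 C.
Applying ∮E·dA = Q_enc/ε₀ with Φ = E(4πr²):
E = |Q_enc|/(4πε₀r²) = (6.065×10^-6)/(4π·8.85×10^-12·(0.359)²) = 4.23×10^5 N/C.

|E| ≈ 4.23×10^5 V/m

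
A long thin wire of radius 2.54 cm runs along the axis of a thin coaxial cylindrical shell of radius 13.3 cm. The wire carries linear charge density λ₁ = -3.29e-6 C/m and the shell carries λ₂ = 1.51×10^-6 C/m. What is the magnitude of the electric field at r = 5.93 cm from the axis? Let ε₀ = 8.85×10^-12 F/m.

Coaxial Gaussian cylinder, radius r = 5.93 cm, length L (between the conductors, 2.54 cm < r < 13.3 cm).
The shell at 13.3 cm lies outside the Gaussian surface, so λ_enc = λ₁ = -3.29×10^-6 C/m.
Applying ∮E·dA = Q_enc/ε₀ with the end caps contributing no flux:
E = |λ_enc|/(2πε₀r) = (3.29e-6)/(2π·8.85×10^-12·0.0593) = 9.98e5 N/C.

E = 9.98×10^5 V/m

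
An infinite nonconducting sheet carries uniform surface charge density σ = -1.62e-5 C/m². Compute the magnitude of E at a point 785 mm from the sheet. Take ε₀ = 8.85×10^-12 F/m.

E ≈ 9.15×10^5 N/C

Choose a cylindrical pillbox piercing the sheet, end faces (area A) parallel to it.
Flux Φ = 2EA and Q_enc = σA, so 2EA = σA/ε₀ ⇒ E = |σ|/(2ε₀), independent of distance.
E = |σ|/(2ε₀) = (1.62×10^-5)/(2·8.85×10^-12) = 9.15e5 N/C.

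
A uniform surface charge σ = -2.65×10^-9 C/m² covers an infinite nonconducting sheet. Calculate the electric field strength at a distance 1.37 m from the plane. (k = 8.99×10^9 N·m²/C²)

E ≈ 150 N/C

The symmetry is planar: E is normal to the sheet and the same magnitude on both sides. Take a pillbox straddling the sheet with end-cap area A.
Only the two end caps contribute flux: Φ = 2EA. With Q_enc = σA, Gauss's law gives E = |σ|/(2ε₀).
E = 2πk|σ| = 2π(8.99×10^9)(2.65×10^-9) = 150 N/C.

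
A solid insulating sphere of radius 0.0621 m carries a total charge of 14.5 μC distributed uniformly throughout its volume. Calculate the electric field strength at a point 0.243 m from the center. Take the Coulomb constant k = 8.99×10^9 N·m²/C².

E = 2.21e6 N/C

Symmetry ⇒ E = E(r) r̂. Gaussian sphere of radius r = 0.243 m (r > R, so the entire charge is enclosed).
Q_enc = 14.5 μC = 1.45×10^-5 C.
By Gauss's law, ∮E·dA = E·4πr² = Q_enc/ε₀.
E = k|Q_enc|/r² = (8.99×10^9)(1.45e-5)/(0.243)² = 2.21×10^6 N/C.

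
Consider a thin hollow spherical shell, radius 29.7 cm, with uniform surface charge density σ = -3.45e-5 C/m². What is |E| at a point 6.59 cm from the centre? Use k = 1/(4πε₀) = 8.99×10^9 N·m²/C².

By spherical symmetry E is radial; choose a Gaussian sphere of radius r = 6.59 cm (inside the shell, r < 29.7 cm).
All the charge is outside the Gaussian surface: Q_enc = 0, hence E = 0 everywhere inside the shell.

|E| = 0 N/C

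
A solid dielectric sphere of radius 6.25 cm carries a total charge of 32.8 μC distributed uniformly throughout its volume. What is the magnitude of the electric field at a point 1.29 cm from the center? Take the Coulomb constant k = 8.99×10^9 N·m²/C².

1.56e7 N/C

Symmetry ⇒ E = E(r) r̂. Gaussian sphere of radius r = 1.29 cm (r < R).
For a uniform sphere the enclosed fraction is (r/R)³, so Q_enc = (32.8 μC)(0.0129/0.0625)³ = 2.884e-7 C.
Applying ∮E·dA = Q_enc/ε₀ with Φ = E(4πr²):
E = k|Q_enc|/r² = (8.99×10^9)(2.884×10^-7)/(0.0129)² = 1.56×10^7 N/C.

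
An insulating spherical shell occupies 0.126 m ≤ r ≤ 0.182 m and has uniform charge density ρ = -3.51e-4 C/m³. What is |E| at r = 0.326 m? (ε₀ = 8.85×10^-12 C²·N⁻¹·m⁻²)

Use a concentric Gaussian sphere at r = 0.326 m (r > 0.182 m, enclosing the whole shell).
Q_enc = ρ·(4π/3)(b³ − a³) = (-3.51×10^-4)·(4π/3)·((0.182)³ − (0.126)³) = -5.923×10^-6 C.
Applying ∮E·dA = Q_enc/ε₀ with Φ = E(4πr²):
E = |Q_enc|/(4πε₀r²) = (5.923e-6)/(4π·8.85×10^-12·(0.326)²) = 5.01×10^5 N/C.

|E| = 5.01×10^5 N/C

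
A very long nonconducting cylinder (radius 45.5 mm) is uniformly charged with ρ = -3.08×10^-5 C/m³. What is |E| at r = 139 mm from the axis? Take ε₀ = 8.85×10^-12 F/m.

|E| = 2.59×10^4 V/m

Coaxial Gaussian cylinder, radius r = 139 mm, length L (r > 45.5 mm, full cross-section enclosed).
λ_enc = ρ·πR² = (-3.08e-5)π(0.0455)² = -2.003×10^-7 C/m.
Since E is radial and uniform over the curved surface, Φ = E·2πrL = Q_enc/ε₀ = λ_enc L/ε₀.
E = |λ_enc|/(2πε₀r) = (2.003×10^-7)/(2π·8.85×10^-12·0.139) = 2.59×10^4 N/C.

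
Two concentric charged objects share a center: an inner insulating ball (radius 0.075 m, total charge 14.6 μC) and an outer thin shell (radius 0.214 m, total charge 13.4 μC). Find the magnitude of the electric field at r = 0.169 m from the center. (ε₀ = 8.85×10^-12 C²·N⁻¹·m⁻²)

E = 4.60×10^6 N/C

Take a concentric spherical Gaussian surface of radius r = 0.169 m (between the bodies, 0.075 m < r < 0.214 m).
The shell at 0.214 m lies outside the Gaussian surface, so Q_enc = 14.6 μC = 1.46×10^-5 C.
Applying ∮E·dA = Q_enc/ε₀ with Φ = E(4πr²):
E = |Q_enc|/(4πε₀r²) = (1.46×10^-5)/(4π·8.85×10^-12·(0.169)²) = 4.60×10^6 N/C.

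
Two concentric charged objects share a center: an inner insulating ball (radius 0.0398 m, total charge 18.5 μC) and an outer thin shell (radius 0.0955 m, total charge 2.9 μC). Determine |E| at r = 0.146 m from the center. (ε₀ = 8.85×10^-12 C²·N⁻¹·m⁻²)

Use a concentric Gaussian sphere at r = 0.146 m (r > 0.0955 m, enclosing both).
Q_enc = (18.5 μC) + (2.9 μC) = 2.14×10^-5 C.
Applying ∮E·dA = Q_enc/ε₀ with Φ = E(4πr²):
E = |Q_enc|/(4πε₀r²) = (2.14e-5)/(4π·8.85×10^-12·(0.146)²) = 9.03×10^6 N/C.

9.03×10^6 N/C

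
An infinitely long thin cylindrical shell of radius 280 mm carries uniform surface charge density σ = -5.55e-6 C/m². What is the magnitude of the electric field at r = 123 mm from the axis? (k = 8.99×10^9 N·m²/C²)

Take a coaxial cylindrical Gaussian surface of radius r = 123 mm and length L (r < 280 mm, inside the shell).
No charge is enclosed, so Gauss's law gives E·2πrL = 0 ⇒ E = 0.

|E| = 0 N/C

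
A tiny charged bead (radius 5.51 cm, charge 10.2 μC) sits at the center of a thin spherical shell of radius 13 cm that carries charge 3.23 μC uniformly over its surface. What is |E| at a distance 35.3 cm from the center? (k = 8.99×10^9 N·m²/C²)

By spherical symmetry E is radial; choose a Gaussian sphere of radius r = 35.3 cm (r > 13 cm, enclosing both).
Q_enc = (10.2 μC) + (3.23 μC) = 1.343×10^-5 C.
By Gauss's law, ∮E·dA = E·4πr² = Q_enc/ε₀.
E = k|Q_enc|/r² = (8.99×10^9)(1.343×10^-5)/(0.353)² = 9.69e5 N/C.

|E| = 9.69×10^5 N/C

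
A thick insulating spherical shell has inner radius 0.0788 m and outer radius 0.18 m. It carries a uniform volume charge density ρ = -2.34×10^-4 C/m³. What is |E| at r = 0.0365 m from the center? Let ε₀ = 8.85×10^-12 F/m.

Symmetry ⇒ E = E(r) r̂. Gaussian sphere of radius r = 0.0365 m (r < 0.0788 m, inside the empty cavity).
Q_enc = 0 (all charge lies at larger r); Gauss's law gives E = 0.

E = 0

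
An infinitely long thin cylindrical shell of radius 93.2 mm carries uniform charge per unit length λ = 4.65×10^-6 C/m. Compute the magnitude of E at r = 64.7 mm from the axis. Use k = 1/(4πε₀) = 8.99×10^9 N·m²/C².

Choose a coaxial cylinder of radius r = 64.7 mm (arbitrary length L) as the Gaussian surface (r < 93.2 mm, inside the shell).
All the surface charge lies outside this cylinder: Q_enc = 0, hence E = 0.

|E| = 0 V/m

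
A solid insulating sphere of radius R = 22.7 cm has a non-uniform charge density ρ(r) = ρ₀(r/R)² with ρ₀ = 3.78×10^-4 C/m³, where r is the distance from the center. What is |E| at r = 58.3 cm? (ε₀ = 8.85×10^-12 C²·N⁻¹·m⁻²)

By spherical symmetry E is radial; choose a Gaussian sphere of radius r = 58.3 cm (r > R, all charge enclosed).
Q_enc = 4π ∫₀^R ρ₀(r'/R)^2 r'² dr' = 4πρ₀R³/5 = 1.111×10^-5 C.
Gauss's law: E·4πr² = Q_enc/ε₀.
E = |Q_enc|/(4πε₀r²) = (1.111×10^-5)/(4π·8.85×10^-12·(0.583)²) = 2.94e5 N/C.

E = 2.94e5 N/C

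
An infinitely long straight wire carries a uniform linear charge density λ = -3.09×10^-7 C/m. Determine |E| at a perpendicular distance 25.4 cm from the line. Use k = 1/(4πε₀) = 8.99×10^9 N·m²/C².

E = 2.19e4 N/C

Take a coaxial cylindrical Gaussian surface of radius r = 25.4 cm and length L.
Q_enc = λL, so λ_enc = -3.09×10^-7 C/m.
Applying ∮E·dA = Q_enc/ε₀ with the end caps contributing no flux:
E = 2k|λ_enc|/r = 2(8.99×10^9)(3.09e-7)/(0.254) = 2.19e4 N/C.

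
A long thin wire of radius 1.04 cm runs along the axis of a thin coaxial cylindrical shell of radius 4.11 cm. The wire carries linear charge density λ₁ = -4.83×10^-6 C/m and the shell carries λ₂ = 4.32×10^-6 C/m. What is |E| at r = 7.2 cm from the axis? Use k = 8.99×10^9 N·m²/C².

Choose a coaxial cylinder of radius r = 7.2 cm (arbitrary length L) as the Gaussian surface (r > 4.11 cm, enclosing both).
λ_enc = λ₁ + λ₂ = (-4.83×10^-6) + (4.32×10^-6) = -5.10×10^-7 C/m.
Gauss's law: E·2πrL = λ_enc L/ε₀.
E = 2k|λ_enc|/r = 2(8.99×10^9)(5.10e-7)/(0.072) = 1.27×10^5 N/C.

|E| ≈ 1.27e5 V/m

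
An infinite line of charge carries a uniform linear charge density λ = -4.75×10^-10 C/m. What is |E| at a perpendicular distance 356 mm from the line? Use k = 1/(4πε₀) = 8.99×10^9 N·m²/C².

|E| = 24 N/C

Coaxial Gaussian cylinder, radius r = 356 mm, length L.
Q_enc = λL, so λ_enc = -4.75×10^-10 C/m.
Gauss's law: E·2πrL = λ_enc L/ε₀.
E = 2k|λ_enc|/r = 2(8.99×10^9)(4.75×10^-10)/(0.356) = 24 N/C.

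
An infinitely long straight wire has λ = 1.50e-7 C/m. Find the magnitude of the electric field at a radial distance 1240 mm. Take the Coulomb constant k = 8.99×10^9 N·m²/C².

|E| ≈ 2.17e3 V/m

By cylindrical symmetry E is radial; use a coaxial Gaussian cylinder of radius 1240 mm and length L.
Q_enc = λL, so λ_enc = 1.50×10^-7 C/m.
Since E is radial and uniform over the curved surface, Φ = E·2πrL = Q_enc/ε₀ = λ_enc L/ε₀.
E = 2k|λ_enc|/r = 2(8.99×10^9)(1.50×10^-7)/(1.24) = 2.17×10^3 N/C.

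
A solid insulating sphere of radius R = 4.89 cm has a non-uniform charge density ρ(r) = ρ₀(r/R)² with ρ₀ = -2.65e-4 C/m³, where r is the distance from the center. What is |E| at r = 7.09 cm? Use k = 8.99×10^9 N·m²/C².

By spherical symmetry E is radial; choose a Gaussian sphere of radius r = 7.09 cm (r > R, all charge enclosed).
Q_enc = 4π ∫₀^R ρ₀(r'/R)^2 r'² dr' = 4πρ₀R³/5 = -7.788×10^-8 C.
Applying ∮E·dA = Q_enc/ε₀ with Φ = E(4πr²):
E = k|Q_enc|/r² = (8.99×10^9)(7.788×10^-8)/(0.0709)² = 1.39×10^5 N/C.

E ≈ 1.39×10^5 V/m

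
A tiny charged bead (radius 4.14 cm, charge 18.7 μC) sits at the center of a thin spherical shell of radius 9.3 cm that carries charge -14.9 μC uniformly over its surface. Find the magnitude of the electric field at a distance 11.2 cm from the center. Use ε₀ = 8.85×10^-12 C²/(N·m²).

Take a concentric spherical Gaussian surface of radius r = 11.2 cm (r > 9.3 cm, enclosing both).
Q_enc = (18.7 μC) + (-14.9 μC) = 3.80e-6 C.
Gauss's law: E·4πr² = Q_enc/ε₀.
E = |Q_enc|/(4πε₀r²) = (3.80e-6)/(4π·8.85×10^-12·(0.112)²) = 2.72×10^6 N/C.

|E| ≈ 2.72e6 N/C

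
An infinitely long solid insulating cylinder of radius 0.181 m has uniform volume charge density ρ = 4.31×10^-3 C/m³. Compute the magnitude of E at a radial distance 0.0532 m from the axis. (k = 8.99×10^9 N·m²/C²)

Coaxial Gaussian cylinder, radius r = 0.0532 m, length L (r < R).
Enclosed charge per unit length: λ_enc = ρ·πr² = (4.31e-3)π(0.0532)² = 3.832e-5 C/m.
Applying ∮E·dA = Q_enc/ε₀ with the end caps contributing no flux:
E = 2k|λ_enc|/r = 2(8.99×10^9)(3.832e-5)/(0.0532) = 1.30e7 N/C.

1.30e7 V/m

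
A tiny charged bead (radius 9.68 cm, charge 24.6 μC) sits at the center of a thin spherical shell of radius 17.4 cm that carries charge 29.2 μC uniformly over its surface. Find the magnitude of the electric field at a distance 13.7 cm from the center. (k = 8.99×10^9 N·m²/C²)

1.18e7 N/C

By spherical symmetry E is radial; choose a Gaussian sphere of radius r = 13.7 cm (between the bodies, 9.68 cm < r < 17.4 cm).
Only the inner charge is enclosed; the outer shell contributes nothing inside itself. Q_enc = 24.6 μC = 2.46×10^-5 C.
Applying ∮E·dA = Q_enc/ε₀ with Φ = E(4πr²):
E = k|Q_enc|/r² = (8.99×10^9)(2.46e-5)/(0.137)² = 1.18×10^7 N/C.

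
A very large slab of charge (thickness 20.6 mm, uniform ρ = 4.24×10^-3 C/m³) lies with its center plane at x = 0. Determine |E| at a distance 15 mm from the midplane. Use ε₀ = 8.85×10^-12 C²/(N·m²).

The point |x| = 15 mm lies outside the slab (half-thickness 0.0103 m). A symmetric pillbox spanning the full slab encloses Q_enc = ρ·d·A.
Flux = 2EA ⇒ E = |ρ|d/(2ε₀), independent of distance outside.
E = (4.24e-3)(0.0206)/(2·8.85×10^-12) = 4.93×10^6 N/C.

E ≈ 4.93×10^6 V/m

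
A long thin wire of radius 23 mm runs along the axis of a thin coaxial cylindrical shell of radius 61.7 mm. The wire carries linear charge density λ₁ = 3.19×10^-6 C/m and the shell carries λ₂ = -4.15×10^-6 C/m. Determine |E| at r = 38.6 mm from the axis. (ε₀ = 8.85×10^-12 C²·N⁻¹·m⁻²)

Choose a coaxial cylinder of radius r = 38.6 mm (arbitrary length L) as the Gaussian surface (between the conductors, 23 mm < r < 61.7 mm).
The shell at 61.7 mm lies outside the Gaussian surface, so λ_enc = λ₁ = 3.19×10^-6 C/m.
Applying ∮E·dA = Q_enc/ε₀ with the end caps contributing no flux:
E = |λ_enc|/(2πε₀r) = (3.19e-6)/(2π·8.85×10^-12·0.0386) = 1.49e6 N/C.

|E| = 1.49e6 N/C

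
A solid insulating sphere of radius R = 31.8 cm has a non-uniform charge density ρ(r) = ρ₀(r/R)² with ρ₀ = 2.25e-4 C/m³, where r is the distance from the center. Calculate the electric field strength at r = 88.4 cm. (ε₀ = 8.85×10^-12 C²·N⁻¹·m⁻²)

E = 2.09e5 N/C

By spherical symmetry E is radial; choose a Gaussian sphere of radius r = 88.4 cm (r > R, all charge enclosed).
Q_enc = 4π ∫₀^R ρ₀(r'/R)^2 r'² dr' = 4πρ₀R³/5 = 1.818e-5 C.
Gauss's law: E·4πr² = Q_enc/ε₀.
E = |Q_enc|/(4πε₀r²) = (1.818×10^-5)/(4π·8.85×10^-12·(0.884)²) = 2.09×10^5 N/C.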